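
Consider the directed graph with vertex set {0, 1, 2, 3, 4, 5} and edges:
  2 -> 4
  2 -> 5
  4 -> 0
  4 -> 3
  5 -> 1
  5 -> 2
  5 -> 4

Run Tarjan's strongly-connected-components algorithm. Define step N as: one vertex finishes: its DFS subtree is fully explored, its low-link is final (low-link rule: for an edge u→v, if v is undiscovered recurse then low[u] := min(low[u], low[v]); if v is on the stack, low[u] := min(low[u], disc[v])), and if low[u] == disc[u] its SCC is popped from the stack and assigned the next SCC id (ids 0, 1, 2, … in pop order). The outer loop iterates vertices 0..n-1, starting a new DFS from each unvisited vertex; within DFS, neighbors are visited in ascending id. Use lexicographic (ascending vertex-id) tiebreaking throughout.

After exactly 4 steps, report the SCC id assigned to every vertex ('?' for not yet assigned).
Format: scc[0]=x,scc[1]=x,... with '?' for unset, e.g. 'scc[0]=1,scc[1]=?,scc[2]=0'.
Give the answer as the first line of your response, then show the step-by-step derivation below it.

scc[0]=0,scc[1]=1,scc[2]=?,scc[3]=2,scc[4]=3,scc[5]=?

step 1: low=(low[0]=0,low[1]=?,low[2]=?,low[3]=?,low[4]=?,low[5]=?); scc=(scc[0]=0,scc[1]=?,scc[2]=?,scc[3]=?,scc[4]=?,scc[5]=?)
step 2: low=(low[0]=0,low[1]=1,low[2]=?,low[3]=?,low[4]=?,low[5]=?); scc=(scc[0]=0,scc[1]=1,scc[2]=?,scc[3]=?,scc[4]=?,scc[5]=?)
step 3: low=(low[0]=0,low[1]=1,low[2]=2,low[3]=4,low[4]=3,low[5]=?); scc=(scc[0]=0,scc[1]=1,scc[2]=?,scc[3]=2,scc[4]=?,scc[5]=?)
step 4: low=(low[0]=0,low[1]=1,low[2]=2,low[3]=4,low[4]=3,low[5]=?); scc=(scc[0]=0,scc[1]=1,scc[2]=?,scc[3]=2,scc[4]=3,scc[5]=?)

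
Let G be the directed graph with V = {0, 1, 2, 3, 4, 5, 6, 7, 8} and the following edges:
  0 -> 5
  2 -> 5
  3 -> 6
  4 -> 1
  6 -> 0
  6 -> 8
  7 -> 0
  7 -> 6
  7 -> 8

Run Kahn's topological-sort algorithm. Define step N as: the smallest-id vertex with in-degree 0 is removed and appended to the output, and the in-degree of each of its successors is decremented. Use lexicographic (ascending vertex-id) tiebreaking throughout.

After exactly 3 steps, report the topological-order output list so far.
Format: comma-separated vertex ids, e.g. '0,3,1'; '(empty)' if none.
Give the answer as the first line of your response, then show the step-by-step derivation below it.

2,3,4

step 1: output 2; order=[2]; indeg=(2,1,0,0,0,1,2,0,2)
step 2: output 3; order=[2,3]; indeg=(2,1,0,0,0,1,1,0,2)
step 3: output 4; order=[2,3,4]; indeg=(2,0,0,0,0,1,1,0,2)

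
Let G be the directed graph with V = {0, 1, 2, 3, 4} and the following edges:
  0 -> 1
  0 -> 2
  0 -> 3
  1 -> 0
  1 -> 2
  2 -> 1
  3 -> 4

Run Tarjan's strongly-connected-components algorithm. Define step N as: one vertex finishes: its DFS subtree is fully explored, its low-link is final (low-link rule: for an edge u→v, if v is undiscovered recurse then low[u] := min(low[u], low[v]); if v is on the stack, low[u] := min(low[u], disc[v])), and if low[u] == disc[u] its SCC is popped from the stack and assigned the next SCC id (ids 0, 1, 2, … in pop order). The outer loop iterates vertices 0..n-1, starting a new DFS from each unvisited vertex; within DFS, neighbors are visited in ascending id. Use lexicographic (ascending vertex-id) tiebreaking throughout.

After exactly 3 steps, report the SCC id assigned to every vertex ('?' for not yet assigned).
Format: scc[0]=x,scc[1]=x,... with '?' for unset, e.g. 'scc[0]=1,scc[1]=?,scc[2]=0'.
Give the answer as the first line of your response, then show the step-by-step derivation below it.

scc[0]=?,scc[1]=?,scc[2]=?,scc[3]=?,scc[4]=0

step 1: low=(low[0]=0,low[1]=0,low[2]=1,low[3]=?,low[4]=?); scc=(scc[0]=?,scc[1]=?,scc[2]=?,scc[3]=?,scc[4]=?)
step 2: low=(low[0]=0,low[1]=0,low[2]=1,low[3]=?,low[4]=?); scc=(scc[0]=?,scc[1]=?,scc[2]=?,scc[3]=?,scc[4]=?)
step 3: low=(low[0]=0,low[1]=0,low[2]=1,low[3]=3,low[4]=4); scc=(scc[0]=?,scc[1]=?,scc[2]=?,scc[3]=?,scc[4]=0)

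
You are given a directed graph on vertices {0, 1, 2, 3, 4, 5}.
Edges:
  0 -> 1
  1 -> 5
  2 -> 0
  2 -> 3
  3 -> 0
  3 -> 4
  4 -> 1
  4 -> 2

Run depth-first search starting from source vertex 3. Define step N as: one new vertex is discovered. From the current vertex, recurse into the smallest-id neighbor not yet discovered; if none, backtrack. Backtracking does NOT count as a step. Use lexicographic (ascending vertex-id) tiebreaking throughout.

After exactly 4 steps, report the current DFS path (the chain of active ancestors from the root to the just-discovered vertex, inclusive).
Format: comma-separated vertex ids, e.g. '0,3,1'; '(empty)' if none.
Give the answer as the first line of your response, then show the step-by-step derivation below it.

3,0,1,5

step 1: discover 3; path=3; order=3
step 2: discover 0; path=3>0; order=3,0
step 3: discover 1; path=3>0>1; order=3,0,1
step 4: discover 5; path=3>0>1>5; order=3,0,1,5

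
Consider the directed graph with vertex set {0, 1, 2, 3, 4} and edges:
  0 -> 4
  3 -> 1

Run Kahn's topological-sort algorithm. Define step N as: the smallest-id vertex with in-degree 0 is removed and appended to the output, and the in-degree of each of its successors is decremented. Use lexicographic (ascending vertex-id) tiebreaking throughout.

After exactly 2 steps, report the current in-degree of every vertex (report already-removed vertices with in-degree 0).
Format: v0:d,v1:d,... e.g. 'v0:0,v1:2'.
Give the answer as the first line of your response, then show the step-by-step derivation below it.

v0:0,v1:1,v2:0,v3:0,v4:0

step 1: output 0; order=[0]; indeg=(0,1,0,0,0)
step 2: output 2; order=[0,2]; indeg=(0,1,0,0,0)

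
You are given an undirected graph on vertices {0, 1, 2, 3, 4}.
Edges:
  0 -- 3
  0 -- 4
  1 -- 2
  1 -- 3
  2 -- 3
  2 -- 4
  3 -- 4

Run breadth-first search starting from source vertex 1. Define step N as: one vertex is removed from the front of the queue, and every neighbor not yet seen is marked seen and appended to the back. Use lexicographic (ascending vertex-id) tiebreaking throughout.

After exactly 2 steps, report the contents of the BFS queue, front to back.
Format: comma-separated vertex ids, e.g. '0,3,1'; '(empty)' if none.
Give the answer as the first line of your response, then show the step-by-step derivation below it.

3,4

step 1: dequeue 1; queue=[2,3]; order=1
step 2: dequeue 2; queue=[3,4]; order=1,2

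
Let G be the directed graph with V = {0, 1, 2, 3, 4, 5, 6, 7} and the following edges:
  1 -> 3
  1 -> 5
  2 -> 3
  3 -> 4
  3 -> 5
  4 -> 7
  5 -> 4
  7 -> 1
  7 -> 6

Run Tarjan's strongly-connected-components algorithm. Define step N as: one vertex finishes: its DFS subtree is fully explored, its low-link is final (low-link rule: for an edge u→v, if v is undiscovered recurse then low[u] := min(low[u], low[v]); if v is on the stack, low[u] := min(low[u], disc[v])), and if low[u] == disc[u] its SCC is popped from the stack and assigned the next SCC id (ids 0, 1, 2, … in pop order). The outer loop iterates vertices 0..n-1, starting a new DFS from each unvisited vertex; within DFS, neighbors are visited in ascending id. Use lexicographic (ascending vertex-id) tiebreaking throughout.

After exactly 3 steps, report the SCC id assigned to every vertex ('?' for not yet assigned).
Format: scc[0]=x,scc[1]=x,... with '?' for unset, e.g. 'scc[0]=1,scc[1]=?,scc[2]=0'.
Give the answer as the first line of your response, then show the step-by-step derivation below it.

scc[0]=0,scc[1]=?,scc[2]=?,scc[3]=?,scc[4]=?,scc[5]=?,scc[6]=1,scc[7]=?

step 1: low=(low[0]=0,low[1]=?,low[2]=?,low[3]=?,low[4]=?,low[5]=?,low[6]=?,low[7]=?); scc=(scc[0]=0,scc[1]=?,scc[2]=?,scc[3]=?,scc[4]=?,scc[5]=?,scc[6]=?,scc[7]=?)
step 2: low=(low[0]=0,low[1]=1,low[2]=?,low[3]=2,low[4]=3,low[5]=?,low[6]=5,low[7]=1); scc=(scc[0]=0,scc[1]=?,scc[2]=?,scc[3]=?,scc[4]=?,scc[5]=?,scc[6]=1,scc[7]=?)
step 3: low=(low[0]=0,low[1]=1,low[2]=?,low[3]=2,low[4]=3,low[5]=?,low[6]=5,low[7]=1); scc=(scc[0]=0,scc[1]=?,scc[2]=?,scc[3]=?,scc[4]=?,scc[5]=?,scc[6]=1,scc[7]=?)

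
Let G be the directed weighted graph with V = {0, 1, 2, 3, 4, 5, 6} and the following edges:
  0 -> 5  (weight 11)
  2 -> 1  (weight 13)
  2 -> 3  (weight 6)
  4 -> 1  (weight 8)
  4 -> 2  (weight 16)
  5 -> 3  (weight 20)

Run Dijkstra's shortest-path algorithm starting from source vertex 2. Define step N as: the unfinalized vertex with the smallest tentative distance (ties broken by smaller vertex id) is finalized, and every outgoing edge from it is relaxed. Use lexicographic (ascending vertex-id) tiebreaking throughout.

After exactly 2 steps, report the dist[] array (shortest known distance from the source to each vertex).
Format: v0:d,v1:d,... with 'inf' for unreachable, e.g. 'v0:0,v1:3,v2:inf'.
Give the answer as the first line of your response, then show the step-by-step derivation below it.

v0:inf,v1:13,v2:0,v3:6,v4:inf,v5:inf,v6:inf

step 1: dist = v0:inf,v1:13,v2:0,v3:6,v4:inf,v5:inf,v6:inf
step 2: dist = v0:inf,v1:13,v2:0,v3:6,v4:inf,v5:inf,v6:inf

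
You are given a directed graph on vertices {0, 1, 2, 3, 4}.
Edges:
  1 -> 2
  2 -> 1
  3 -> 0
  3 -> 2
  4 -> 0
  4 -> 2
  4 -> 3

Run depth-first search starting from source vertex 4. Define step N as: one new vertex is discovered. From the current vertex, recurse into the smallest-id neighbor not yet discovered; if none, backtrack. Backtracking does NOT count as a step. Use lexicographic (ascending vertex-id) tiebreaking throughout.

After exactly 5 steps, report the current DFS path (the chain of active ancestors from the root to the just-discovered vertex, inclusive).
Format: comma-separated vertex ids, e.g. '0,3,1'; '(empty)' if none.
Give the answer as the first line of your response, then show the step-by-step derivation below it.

4,3

step 1: discover 4; path=4; order=4
step 2: discover 0; path=4>0; order=4,0
step 3: discover 2; path=4>2; order=4,0,2
step 4: discover 1; path=4>2>1; order=4,0,2,1
step 5: discover 3; path=4>3; order=4,0,2,1,3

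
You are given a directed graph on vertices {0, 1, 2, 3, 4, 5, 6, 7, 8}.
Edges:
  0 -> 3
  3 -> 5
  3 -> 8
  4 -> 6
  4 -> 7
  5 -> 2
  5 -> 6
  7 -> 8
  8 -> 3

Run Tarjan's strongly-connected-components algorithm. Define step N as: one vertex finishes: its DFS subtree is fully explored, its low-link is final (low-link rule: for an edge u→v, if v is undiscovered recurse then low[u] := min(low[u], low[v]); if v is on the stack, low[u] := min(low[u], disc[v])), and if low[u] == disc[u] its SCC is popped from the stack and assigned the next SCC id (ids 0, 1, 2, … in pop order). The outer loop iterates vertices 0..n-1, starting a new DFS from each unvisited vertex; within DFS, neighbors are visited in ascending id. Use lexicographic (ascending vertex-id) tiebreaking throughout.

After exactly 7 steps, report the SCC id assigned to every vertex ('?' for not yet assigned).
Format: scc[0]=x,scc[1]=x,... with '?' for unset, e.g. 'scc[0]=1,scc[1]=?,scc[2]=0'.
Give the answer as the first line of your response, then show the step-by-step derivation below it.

scc[0]=4,scc[1]=5,scc[2]=0,scc[3]=3,scc[4]=?,scc[5]=2,scc[6]=1,scc[7]=?,scc[8]=3

step 1: low=(low[0]=0,low[1]=?,low[2]=3,low[3]=1,low[4]=?,low[5]=2,low[6]=?,low[7]=?,low[8]=?); scc=(scc[0]=?,scc[1]=?,scc[2]=0,scc[3]=?,scc[4]=?,scc[5]=?,scc[6]=?,scc[7]=?,scc[8]=?)
step 2: low=(low[0]=0,low[1]=?,low[2]=3,low[3]=1,low[4]=?,low[5]=2,low[6]=4,low[7]=?,low[8]=?); scc=(scc[0]=?,scc[1]=?,scc[2]=0,scc[3]=?,scc[4]=?,scc[5]=?,scc[6]=1,scc[7]=?,scc[8]=?)
step 3: low=(low[0]=0,low[1]=?,low[2]=3,low[3]=1,low[4]=?,low[5]=2,low[6]=4,low[7]=?,low[8]=?); scc=(scc[0]=?,scc[1]=?,scc[2]=0,scc[3]=?,scc[4]=?,scc[5]=2,scc[6]=1,scc[7]=?,scc[8]=?)
step 4: low=(low[0]=0,low[1]=?,low[2]=3,low[3]=1,low[4]=?,low[5]=2,low[6]=4,low[7]=?,low[8]=1); scc=(scc[0]=?,scc[1]=?,scc[2]=0,scc[3]=?,scc[4]=?,scc[5]=2,scc[6]=1,scc[7]=?,scc[8]=?)
step 5: low=(low[0]=0,low[1]=?,low[2]=3,low[3]=1,low[4]=?,low[5]=2,low[6]=4,low[7]=?,low[8]=1); scc=(scc[0]=?,scc[1]=?,scc[2]=0,scc[3]=3,scc[4]=?,scc[5]=2,scc[6]=1,scc[7]=?,scc[8]=3)
step 6: low=(low[0]=0,low[1]=?,low[2]=3,low[3]=1,low[4]=?,low[5]=2,low[6]=4,low[7]=?,low[8]=1); scc=(scc[0]=4,scc[1]=?,scc[2]=0,scc[3]=3,scc[4]=?,scc[5]=2,scc[6]=1,scc[7]=?,scc[8]=3)
step 7: low=(low[0]=0,low[1]=6,low[2]=3,low[3]=1,low[4]=?,low[5]=2,low[6]=4,low[7]=?,low[8]=1); scc=(scc[0]=4,scc[1]=5,scc[2]=0,scc[3]=3,scc[4]=?,scc[5]=2,scc[6]=1,scc[7]=?,scc[8]=3)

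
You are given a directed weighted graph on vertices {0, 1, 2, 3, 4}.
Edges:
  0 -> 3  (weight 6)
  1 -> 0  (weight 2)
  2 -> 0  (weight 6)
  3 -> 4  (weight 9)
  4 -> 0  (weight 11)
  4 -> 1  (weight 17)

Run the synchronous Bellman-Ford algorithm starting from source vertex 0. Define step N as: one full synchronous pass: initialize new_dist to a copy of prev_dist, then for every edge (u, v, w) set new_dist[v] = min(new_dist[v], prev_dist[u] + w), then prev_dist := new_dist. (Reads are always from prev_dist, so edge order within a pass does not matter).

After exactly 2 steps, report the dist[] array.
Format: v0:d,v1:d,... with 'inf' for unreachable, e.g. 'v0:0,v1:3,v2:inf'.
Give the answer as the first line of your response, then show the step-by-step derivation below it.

v0:0,v1:inf,v2:inf,v3:6,v4:15

step 1: dist = v0:0,v1:inf,v2:inf,v3:6,v4:inf
step 2: dist = v0:0,v1:inf,v2:inf,v3:6,v4:15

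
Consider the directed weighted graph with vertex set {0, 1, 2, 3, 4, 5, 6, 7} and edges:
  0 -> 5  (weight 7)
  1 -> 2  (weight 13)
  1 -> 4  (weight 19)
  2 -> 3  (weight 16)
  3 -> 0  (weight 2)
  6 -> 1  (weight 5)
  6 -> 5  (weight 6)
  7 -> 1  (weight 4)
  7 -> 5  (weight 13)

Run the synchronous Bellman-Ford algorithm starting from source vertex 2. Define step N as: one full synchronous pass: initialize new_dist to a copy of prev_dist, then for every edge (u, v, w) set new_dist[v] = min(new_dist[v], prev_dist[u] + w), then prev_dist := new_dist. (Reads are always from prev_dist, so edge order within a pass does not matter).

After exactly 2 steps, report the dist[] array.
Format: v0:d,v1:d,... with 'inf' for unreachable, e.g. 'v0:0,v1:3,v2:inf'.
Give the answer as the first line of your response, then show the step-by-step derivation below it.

v0:18,v1:inf,v2:0,v3:16,v4:inf,v5:inf,v6:inf,v7:inf

step 1: dist = v0:inf,v1:inf,v2:0,v3:16,v4:inf,v5:inf,v6:inf,v7:inf
step 2: dist = v0:18,v1:inf,v2:0,v3:16,v4:inf,v5:inf,v6:inf,v7:inf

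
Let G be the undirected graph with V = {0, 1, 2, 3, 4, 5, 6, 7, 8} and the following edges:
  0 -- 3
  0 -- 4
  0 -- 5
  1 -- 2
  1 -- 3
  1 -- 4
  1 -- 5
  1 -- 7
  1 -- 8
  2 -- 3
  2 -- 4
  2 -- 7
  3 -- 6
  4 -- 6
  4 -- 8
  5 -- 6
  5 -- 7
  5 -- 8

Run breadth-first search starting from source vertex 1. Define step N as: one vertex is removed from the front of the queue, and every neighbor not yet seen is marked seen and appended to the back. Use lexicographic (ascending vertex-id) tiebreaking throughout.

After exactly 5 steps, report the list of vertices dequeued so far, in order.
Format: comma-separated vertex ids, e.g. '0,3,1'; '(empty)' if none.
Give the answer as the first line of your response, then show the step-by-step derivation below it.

1,2,3,4,5

step 1: dequeue 1; queue=[2,3,4,5,7,8]; order=1
step 2: dequeue 2; queue=[3,4,5,7,8]; order=1,2
step 3: dequeue 3; queue=[4,5,7,8,0,6]; order=1,2,3
step 4: dequeue 4; queue=[5,7,8,0,6]; order=1,2,3,4
step 5: dequeue 5; queue=[7,8,0,6]; order=1,2,3,4,5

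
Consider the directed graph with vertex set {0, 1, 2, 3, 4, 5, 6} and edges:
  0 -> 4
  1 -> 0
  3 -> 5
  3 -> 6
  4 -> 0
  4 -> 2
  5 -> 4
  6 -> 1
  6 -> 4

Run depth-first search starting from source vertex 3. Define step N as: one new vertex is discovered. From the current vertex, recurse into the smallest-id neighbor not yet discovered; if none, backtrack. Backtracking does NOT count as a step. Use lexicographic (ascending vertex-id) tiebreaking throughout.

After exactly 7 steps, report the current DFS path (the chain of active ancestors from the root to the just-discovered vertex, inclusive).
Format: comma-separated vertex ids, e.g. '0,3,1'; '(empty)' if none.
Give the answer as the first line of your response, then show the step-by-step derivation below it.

3,6,1

step 1: discover 3; path=3; order=3
step 2: discover 5; path=3>5; order=3,5
step 3: discover 4; path=3>5>4; order=3,5,4
step 4: discover 0; path=3>5>4>0; order=3,5,4,0
step 5: discover 2; path=3>5>4>2; order=3,5,4,0,2
step 6: discover 6; path=3>6; order=3,5,4,0,2,6
step 7: discover 1; path=3>6>1; order=3,5,4,0,2,6,1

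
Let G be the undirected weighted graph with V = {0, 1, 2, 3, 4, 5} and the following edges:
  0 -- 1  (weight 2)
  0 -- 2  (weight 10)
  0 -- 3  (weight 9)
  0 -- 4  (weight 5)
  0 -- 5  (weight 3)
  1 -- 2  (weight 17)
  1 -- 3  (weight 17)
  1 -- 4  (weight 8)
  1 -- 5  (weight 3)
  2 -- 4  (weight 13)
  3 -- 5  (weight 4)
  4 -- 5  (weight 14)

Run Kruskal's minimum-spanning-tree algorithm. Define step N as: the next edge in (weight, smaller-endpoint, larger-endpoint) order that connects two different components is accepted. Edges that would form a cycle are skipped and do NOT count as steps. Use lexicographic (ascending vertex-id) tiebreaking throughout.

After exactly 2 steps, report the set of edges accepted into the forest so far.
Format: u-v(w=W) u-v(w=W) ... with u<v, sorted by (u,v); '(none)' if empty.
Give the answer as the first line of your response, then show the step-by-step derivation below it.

0-1(w=2) 0-5(w=3)

step 1: add edge 0-1 (w=2); MST = {0-1(w=2)}
step 2: add edge 0-5 (w=3); MST = {0-1(w=2) 0-5(w=3)}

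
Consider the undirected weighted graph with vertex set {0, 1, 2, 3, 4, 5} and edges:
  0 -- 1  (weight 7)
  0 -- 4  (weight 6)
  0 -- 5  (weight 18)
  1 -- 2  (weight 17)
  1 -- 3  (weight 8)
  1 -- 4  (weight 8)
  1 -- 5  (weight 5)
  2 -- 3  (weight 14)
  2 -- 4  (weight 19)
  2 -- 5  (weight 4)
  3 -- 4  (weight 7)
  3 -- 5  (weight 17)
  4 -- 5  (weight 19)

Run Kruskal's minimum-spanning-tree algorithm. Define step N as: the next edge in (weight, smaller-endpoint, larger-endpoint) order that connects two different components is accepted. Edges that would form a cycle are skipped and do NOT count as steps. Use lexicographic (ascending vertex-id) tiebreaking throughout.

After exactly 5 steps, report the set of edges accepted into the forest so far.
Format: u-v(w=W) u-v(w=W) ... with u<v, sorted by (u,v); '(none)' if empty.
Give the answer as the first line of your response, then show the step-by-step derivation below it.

0-1(w=7) 0-4(w=6) 1-5(w=5) 2-5(w=4) 3-4(w=7)

step 1: add edge 2-5 (w=4); MST = {2-5(w=4)}
step 2: add edge 1-5 (w=5); MST = {1-5(w=5) 2-5(w=4)}
step 3: add edge 0-4 (w=6); MST = {0-4(w=6) 1-5(w=5) 2-5(w=4)}
step 4: add edge 0-1 (w=7); MST = {0-1(w=7) 0-4(w=6) 1-5(w=5) 2-5(w=4)}
step 5: add edge 3-4 (w=7); MST = {0-1(w=7) 0-4(w=6) 1-5(w=5) 2-5(w=4) 3-4(w=7)}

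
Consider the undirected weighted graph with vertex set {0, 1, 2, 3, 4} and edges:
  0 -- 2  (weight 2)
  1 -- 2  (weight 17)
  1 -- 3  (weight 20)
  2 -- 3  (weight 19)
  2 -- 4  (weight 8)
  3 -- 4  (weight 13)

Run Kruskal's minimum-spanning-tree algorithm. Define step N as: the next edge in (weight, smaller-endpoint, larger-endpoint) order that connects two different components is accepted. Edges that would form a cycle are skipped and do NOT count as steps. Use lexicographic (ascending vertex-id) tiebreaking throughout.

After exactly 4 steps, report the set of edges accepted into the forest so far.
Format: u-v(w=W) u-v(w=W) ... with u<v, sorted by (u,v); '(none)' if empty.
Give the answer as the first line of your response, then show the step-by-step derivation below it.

0-2(w=2) 1-2(w=17) 2-4(w=8) 3-4(w=13)

step 1: add edge 0-2 (w=2); MST = {0-2(w=2)}
step 2: add edge 2-4 (w=8); MST = {0-2(w=2) 2-4(w=8)}
step 3: add edge 3-4 (w=13); MST = {0-2(w=2) 2-4(w=8) 3-4(w=13)}
step 4: add edge 1-2 (w=17); MST = {0-2(w=2) 1-2(w=17) 2-4(w=8) 3-4(w=13)}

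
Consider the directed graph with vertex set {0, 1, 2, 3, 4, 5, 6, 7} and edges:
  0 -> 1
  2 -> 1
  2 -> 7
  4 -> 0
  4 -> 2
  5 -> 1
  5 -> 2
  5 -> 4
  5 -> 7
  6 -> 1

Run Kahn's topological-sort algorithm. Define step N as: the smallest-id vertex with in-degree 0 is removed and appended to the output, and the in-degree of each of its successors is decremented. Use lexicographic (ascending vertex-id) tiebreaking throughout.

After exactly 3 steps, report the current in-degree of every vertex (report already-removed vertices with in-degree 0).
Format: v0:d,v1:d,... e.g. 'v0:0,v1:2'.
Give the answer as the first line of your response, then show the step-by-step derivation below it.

v0:0,v1:3,v2:0,v3:0,v4:0,v5:0,v6:0,v7:1

step 1: output 3; order=[3]; indeg=(1,4,2,0,1,0,0,2)
step 2: output 5; order=[3,5]; indeg=(1,3,1,0,0,0,0,1)
step 3: output 4; order=[3,5,4]; indeg=(0,3,0,0,0,0,0,1)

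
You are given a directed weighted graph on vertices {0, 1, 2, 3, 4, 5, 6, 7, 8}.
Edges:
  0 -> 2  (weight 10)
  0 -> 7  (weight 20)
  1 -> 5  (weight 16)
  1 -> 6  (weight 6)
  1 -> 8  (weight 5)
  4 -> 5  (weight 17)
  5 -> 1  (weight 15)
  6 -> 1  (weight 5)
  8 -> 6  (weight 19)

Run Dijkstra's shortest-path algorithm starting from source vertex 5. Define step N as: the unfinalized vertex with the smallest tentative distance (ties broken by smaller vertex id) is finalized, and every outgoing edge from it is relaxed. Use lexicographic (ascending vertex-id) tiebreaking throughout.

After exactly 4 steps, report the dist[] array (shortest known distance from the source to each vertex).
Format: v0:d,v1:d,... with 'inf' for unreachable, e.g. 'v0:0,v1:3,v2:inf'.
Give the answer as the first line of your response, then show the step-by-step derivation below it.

v0:inf,v1:15,v2:inf,v3:inf,v4:inf,v5:0,v6:21,v7:inf,v8:20

step 1: dist = v0:inf,v1:15,v2:inf,v3:inf,v4:inf,v5:0,v6:inf,v7:inf,v8:inf
step 2: dist = v0:inf,v1:15,v2:inf,v3:inf,v4:inf,v5:0,v6:21,v7:inf,v8:20
step 3: dist = v0:inf,v1:15,v2:inf,v3:inf,v4:inf,v5:0,v6:21,v7:inf,v8:20
step 4: dist = v0:inf,v1:15,v2:inf,v3:inf,v4:inf,v5:0,v6:21,v7:inf,v8:20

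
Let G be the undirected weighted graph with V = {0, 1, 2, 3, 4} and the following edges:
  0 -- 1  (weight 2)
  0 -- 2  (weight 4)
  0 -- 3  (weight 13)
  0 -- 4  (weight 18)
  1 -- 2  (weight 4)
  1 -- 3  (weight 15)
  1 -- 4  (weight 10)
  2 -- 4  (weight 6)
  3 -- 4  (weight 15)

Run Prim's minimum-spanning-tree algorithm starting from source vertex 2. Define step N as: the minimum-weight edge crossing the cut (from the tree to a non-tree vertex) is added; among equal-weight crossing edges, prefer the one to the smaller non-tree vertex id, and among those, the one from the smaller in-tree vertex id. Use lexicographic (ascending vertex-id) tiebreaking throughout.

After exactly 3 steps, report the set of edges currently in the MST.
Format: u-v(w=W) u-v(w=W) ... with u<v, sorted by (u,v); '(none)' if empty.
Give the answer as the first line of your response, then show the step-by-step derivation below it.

0-1(w=2) 0-2(w=4) 2-4(w=6)

step 1: add edge 0-2 (w=4); MST = {0-2(w=4)}
step 2: add edge 0-1 (w=2); MST = {0-1(w=2) 0-2(w=4)}
step 3: add edge 2-4 (w=6); MST = {0-1(w=2) 0-2(w=4) 2-4(w=6)}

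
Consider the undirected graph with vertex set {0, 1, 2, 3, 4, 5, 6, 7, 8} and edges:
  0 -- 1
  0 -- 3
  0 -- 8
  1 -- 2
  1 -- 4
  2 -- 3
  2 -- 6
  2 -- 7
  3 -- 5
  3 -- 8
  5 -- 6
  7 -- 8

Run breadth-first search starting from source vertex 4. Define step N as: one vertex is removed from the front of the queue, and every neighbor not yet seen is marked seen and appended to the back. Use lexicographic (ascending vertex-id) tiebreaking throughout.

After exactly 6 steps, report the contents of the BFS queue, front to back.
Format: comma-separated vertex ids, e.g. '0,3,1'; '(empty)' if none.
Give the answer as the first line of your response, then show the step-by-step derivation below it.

6,7,5

step 1: dequeue 4; queue=[1]; order=4
step 2: dequeue 1; queue=[0,2]; order=4,1
step 3: dequeue 0; queue=[2,3,8]; order=4,1,0
step 4: dequeue 2; queue=[3,8,6,7]; order=4,1,0,2
step 5: dequeue 3; queue=[8,6,7,5]; order=4,1,0,2,3
step 6: dequeue 8; queue=[6,7,5]; order=4,1,0,2,3,8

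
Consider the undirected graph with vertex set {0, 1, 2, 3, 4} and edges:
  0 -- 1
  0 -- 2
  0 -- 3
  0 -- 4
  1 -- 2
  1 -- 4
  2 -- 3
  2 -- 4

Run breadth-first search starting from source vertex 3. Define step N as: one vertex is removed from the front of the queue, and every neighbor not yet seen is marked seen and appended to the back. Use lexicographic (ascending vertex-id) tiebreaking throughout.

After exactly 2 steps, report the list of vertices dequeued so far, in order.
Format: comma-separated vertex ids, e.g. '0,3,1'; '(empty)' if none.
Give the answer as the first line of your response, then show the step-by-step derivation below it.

3,0

step 1: dequeue 3; queue=[0,2]; order=3
step 2: dequeue 0; queue=[2,1,4]; order=3,0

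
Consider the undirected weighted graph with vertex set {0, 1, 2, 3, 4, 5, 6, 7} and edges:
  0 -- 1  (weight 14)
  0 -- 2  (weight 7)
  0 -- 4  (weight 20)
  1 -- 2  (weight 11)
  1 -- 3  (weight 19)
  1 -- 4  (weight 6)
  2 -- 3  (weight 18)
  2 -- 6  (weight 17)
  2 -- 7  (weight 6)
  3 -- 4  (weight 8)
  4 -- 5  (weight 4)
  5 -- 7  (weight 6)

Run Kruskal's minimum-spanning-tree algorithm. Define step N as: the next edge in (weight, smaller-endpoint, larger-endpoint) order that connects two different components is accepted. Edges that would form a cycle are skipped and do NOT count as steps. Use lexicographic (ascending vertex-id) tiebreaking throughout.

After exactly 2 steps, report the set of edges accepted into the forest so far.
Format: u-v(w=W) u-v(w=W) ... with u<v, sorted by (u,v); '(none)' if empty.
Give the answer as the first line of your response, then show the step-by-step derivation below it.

1-4(w=6) 4-5(w=4)

step 1: add edge 4-5 (w=4); MST = {4-5(w=4)}
step 2: add edge 1-4 (w=6); MST = {1-4(w=6) 4-5(w=4)}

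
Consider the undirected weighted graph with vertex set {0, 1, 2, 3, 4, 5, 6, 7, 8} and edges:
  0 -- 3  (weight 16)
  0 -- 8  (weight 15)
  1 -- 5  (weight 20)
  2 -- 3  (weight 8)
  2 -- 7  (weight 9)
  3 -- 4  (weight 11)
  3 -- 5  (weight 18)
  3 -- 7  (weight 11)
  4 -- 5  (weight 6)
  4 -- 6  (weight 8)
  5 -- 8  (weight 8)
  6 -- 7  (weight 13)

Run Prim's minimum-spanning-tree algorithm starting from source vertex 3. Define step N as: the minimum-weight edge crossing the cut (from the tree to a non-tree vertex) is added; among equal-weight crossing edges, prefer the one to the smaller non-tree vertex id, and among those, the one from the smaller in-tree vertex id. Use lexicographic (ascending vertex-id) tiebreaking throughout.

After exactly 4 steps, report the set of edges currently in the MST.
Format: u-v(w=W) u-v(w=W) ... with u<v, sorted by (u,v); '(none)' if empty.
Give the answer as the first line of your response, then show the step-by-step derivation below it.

2-3(w=8) 2-7(w=9) 3-4(w=11) 4-5(w=6)

step 1: add edge 2-3 (w=8); MST = {2-3(w=8)}
step 2: add edge 2-7 (w=9); MST = {2-3(w=8) 2-7(w=9)}
step 3: add edge 3-4 (w=11); MST = {2-3(w=8) 2-7(w=9) 3-4(w=11)}
step 4: add edge 4-5 (w=6); MST = {2-3(w=8) 2-7(w=9) 3-4(w=11) 4-5(w=6)}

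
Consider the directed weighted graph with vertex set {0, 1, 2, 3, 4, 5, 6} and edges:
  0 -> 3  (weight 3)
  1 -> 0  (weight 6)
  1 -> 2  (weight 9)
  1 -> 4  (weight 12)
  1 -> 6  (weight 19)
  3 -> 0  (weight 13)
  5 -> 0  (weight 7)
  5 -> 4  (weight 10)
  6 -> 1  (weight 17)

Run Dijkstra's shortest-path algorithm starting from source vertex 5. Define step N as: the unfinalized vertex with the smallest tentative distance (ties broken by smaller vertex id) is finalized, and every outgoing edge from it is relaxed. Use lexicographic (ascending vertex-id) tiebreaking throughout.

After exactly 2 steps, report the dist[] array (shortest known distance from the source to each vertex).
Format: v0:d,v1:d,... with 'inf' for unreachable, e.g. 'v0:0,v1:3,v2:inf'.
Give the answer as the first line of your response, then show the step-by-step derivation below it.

v0:7,v1:inf,v2:inf,v3:10,v4:10,v5:0,v6:inf

step 1: dist = v0:7,v1:inf,v2:inf,v3:inf,v4:10,v5:0,v6:inf
step 2: dist = v0:7,v1:inf,v2:inf,v3:10,v4:10,v5:0,v6:inf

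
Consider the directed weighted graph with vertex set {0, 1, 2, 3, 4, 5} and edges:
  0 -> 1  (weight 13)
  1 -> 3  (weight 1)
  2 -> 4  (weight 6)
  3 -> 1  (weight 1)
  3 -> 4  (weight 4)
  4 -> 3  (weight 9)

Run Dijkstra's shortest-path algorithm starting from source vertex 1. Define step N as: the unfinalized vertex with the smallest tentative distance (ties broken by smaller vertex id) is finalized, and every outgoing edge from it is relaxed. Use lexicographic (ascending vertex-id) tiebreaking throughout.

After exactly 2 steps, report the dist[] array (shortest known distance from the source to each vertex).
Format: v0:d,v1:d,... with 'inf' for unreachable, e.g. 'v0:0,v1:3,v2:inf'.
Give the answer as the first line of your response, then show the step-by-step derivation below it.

v0:inf,v1:0,v2:inf,v3:1,v4:5,v5:inf

step 1: dist = v0:inf,v1:0,v2:inf,v3:1,v4:inf,v5:inf
step 2: dist = v0:inf,v1:0,v2:inf,v3:1,v4:5,v5:inf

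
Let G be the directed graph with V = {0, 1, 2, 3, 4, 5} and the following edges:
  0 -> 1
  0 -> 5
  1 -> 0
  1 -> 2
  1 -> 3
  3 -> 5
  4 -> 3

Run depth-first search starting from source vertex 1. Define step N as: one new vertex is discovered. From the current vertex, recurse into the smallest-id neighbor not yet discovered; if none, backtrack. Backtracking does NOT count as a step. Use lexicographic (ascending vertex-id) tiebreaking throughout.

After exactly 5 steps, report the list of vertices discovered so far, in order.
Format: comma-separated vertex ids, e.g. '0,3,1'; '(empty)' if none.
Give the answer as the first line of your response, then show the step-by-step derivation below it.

1,0,5,2,3

step 1: discover 1; path=1; order=1
step 2: discover 0; path=1>0; order=1,0
step 3: discover 5; path=1>0>5; order=1,0,5
step 4: discover 2; path=1>2; order=1,0,5,2
step 5: discover 3; path=1>3; order=1,0,5,2,3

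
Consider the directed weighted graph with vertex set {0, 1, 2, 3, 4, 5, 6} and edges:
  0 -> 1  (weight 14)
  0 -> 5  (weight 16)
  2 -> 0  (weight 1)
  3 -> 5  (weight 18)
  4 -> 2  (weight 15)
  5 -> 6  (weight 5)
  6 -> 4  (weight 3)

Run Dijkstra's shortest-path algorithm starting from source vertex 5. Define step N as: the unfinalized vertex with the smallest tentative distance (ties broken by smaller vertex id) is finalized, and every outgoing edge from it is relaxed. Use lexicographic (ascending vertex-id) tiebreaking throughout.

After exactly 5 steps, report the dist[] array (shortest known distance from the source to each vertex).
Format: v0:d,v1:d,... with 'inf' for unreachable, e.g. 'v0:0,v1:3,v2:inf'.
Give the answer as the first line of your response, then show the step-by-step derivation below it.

v0:24,v1:38,v2:23,v3:inf,v4:8,v5:0,v6:5

step 1: dist = v0:inf,v1:inf,v2:inf,v3:inf,v4:inf,v5:0,v6:5
step 2: dist = v0:inf,v1:inf,v2:inf,v3:inf,v4:8,v5:0,v6:5
step 3: dist = v0:inf,v1:inf,v2:23,v3:inf,v4:8,v5:0,v6:5
step 4: dist = v0:24,v1:inf,v2:23,v3:inf,v4:8,v5:0,v6:5
step 5: dist = v0:24,v1:38,v2:23,v3:inf,v4:8,v5:0,v6:5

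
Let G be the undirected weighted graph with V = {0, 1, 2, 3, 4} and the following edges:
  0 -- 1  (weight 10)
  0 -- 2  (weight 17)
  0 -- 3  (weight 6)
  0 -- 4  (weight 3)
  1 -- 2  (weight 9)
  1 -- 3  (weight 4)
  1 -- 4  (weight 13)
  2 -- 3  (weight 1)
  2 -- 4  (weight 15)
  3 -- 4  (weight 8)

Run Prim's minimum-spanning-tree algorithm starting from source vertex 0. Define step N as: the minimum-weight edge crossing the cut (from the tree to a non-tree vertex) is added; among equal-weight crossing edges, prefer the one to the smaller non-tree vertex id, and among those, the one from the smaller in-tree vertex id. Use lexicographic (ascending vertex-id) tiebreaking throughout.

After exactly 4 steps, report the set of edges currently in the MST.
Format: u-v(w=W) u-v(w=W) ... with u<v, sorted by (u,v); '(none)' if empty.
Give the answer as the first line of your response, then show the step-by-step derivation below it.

0-3(w=6) 0-4(w=3) 1-3(w=4) 2-3(w=1)

step 1: add edge 0-4 (w=3); MST = {0-4(w=3)}
step 2: add edge 0-3 (w=6); MST = {0-3(w=6) 0-4(w=3)}
step 3: add edge 2-3 (w=1); MST = {0-3(w=6) 0-4(w=3) 2-3(w=1)}
step 4: add edge 1-3 (w=4); MST = {0-3(w=6) 0-4(w=3) 1-3(w=4) 2-3(w=1)}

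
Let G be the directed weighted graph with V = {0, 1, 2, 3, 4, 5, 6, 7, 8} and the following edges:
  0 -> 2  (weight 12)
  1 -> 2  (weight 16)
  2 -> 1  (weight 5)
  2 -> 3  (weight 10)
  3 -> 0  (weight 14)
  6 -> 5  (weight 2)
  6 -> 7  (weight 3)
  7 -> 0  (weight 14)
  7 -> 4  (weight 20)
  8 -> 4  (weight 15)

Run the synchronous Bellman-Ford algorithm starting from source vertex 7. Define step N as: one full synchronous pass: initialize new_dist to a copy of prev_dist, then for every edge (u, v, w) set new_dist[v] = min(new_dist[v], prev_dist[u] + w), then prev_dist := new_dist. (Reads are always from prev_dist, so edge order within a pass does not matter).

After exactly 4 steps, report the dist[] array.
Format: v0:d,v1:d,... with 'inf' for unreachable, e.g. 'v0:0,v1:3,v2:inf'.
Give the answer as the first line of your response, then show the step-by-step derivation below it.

v0:14,v1:31,v2:26,v3:36,v4:20,v5:inf,v6:inf,v7:0,v8:inf

step 1: dist = v0:14,v1:inf,v2:inf,v3:inf,v4:20,v5:inf,v6:inf,v7:0,v8:inf
step 2: dist = v0:14,v1:inf,v2:26,v3:inf,v4:20,v5:inf,v6:inf,v7:0,v8:inf
step 3: dist = v0:14,v1:31,v2:26,v3:36,v4:20,v5:inf,v6:inf,v7:0,v8:inf
step 4: dist = v0:14,v1:31,v2:26,v3:36,v4:20,v5:inf,v6:inf,v7:0,v8:inf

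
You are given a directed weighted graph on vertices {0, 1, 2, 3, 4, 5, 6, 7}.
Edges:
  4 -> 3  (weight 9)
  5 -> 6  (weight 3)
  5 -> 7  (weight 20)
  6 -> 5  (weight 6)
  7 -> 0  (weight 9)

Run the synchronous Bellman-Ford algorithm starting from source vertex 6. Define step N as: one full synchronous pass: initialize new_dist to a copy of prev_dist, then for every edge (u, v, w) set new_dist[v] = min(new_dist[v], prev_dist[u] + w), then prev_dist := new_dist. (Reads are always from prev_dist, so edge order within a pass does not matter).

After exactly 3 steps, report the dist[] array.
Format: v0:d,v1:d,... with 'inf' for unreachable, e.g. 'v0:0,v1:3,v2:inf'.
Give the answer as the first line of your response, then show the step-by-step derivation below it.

v0:35,v1:inf,v2:inf,v3:inf,v4:inf,v5:6,v6:0,v7:26

step 1: dist = v0:inf,v1:inf,v2:inf,v3:inf,v4:inf,v5:6,v6:0,v7:inf
step 2: dist = v0:inf,v1:inf,v2:inf,v3:inf,v4:inf,v5:6,v6:0,v7:26
step 3: dist = v0:35,v1:inf,v2:inf,v3:inf,v4:inf,v5:6,v6:0,v7:26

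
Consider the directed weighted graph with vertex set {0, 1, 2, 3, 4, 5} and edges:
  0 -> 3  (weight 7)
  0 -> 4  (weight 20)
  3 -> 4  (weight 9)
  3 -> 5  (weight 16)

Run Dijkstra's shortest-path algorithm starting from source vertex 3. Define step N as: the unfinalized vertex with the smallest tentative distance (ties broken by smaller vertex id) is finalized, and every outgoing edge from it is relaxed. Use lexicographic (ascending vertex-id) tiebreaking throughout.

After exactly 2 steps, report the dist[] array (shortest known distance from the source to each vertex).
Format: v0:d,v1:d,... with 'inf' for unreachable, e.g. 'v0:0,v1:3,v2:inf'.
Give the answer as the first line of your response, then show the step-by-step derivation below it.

v0:inf,v1:inf,v2:inf,v3:0,v4:9,v5:16

step 1: dist = v0:inf,v1:inf,v2:inf,v3:0,v4:9,v5:16
step 2: dist = v0:inf,v1:inf,v2:inf,v3:0,v4:9,v5:16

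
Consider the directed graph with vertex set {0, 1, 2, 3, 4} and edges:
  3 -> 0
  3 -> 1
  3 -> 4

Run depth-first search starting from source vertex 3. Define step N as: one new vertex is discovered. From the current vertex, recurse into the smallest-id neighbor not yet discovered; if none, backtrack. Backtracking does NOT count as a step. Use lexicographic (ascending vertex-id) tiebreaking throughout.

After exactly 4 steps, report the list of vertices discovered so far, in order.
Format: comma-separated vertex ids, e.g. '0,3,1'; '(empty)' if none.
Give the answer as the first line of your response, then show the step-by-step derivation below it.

3,0,1,4

step 1: discover 3; path=3; order=3
step 2: discover 0; path=3>0; order=3,0
step 3: discover 1; path=3>1; order=3,0,1
step 4: discover 4; path=3>4; order=3,0,1,4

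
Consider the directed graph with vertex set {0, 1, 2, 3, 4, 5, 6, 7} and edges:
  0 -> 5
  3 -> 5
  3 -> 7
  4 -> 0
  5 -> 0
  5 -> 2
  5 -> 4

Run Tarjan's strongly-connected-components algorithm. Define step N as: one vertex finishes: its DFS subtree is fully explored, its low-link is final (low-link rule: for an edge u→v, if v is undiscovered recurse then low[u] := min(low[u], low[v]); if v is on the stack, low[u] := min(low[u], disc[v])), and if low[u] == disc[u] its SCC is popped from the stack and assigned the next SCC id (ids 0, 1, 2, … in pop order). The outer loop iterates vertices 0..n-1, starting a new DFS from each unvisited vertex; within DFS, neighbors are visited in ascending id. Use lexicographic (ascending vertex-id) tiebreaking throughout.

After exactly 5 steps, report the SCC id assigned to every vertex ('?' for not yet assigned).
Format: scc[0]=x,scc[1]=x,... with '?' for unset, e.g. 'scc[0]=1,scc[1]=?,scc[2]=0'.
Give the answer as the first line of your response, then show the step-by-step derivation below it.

scc[0]=1,scc[1]=2,scc[2]=0,scc[3]=?,scc[4]=1,scc[5]=1,scc[6]=?,scc[7]=?

step 1: low=(low[0]=0,low[1]=?,low[2]=2,low[3]=?,low[4]=?,low[5]=0,low[6]=?,low[7]=?); scc=(scc[0]=?,scc[1]=?,scc[2]=0,scc[3]=?,scc[4]=?,scc[5]=?,scc[6]=?,scc[7]=?)
step 2: low=(low[0]=0,low[1]=?,low[2]=2,low[3]=?,low[4]=0,low[5]=0,low[6]=?,low[7]=?); scc=(scc[0]=?,scc[1]=?,scc[2]=0,scc[3]=?,scc[4]=?,scc[5]=?,scc[6]=?,scc[7]=?)
step 3: low=(low[0]=0,low[1]=?,low[2]=2,low[3]=?,low[4]=0,low[5]=0,low[6]=?,low[7]=?); scc=(scc[0]=?,scc[1]=?,scc[2]=0,scc[3]=?,scc[4]=?,scc[5]=?,scc[6]=?,scc[7]=?)
step 4: low=(low[0]=0,low[1]=?,low[2]=2,low[3]=?,low[4]=0,low[5]=0,low[6]=?,low[7]=?); scc=(scc[0]=1,scc[1]=?,scc[2]=0,scc[3]=?,scc[4]=1,scc[5]=1,scc[6]=?,scc[7]=?)
step 5: low=(low[0]=0,low[1]=4,low[2]=2,low[3]=?,low[4]=0,low[5]=0,low[6]=?,low[7]=?); scc=(scc[0]=1,scc[1]=2,scc[2]=0,scc[3]=?,scc[4]=1,scc[5]=1,scc[6]=?,scc[7]=?)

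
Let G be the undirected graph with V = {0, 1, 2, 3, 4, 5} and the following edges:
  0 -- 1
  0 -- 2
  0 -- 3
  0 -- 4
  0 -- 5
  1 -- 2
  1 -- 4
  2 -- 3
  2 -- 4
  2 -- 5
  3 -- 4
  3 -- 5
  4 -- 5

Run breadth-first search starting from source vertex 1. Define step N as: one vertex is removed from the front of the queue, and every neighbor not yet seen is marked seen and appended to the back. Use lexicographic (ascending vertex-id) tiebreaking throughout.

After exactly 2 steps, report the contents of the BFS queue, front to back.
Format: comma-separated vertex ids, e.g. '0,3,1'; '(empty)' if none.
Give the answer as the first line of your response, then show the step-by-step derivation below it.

2,4,3,5

step 1: dequeue 1; queue=[0,2,4]; order=1
step 2: dequeue 0; queue=[2,4,3,5]; order=1,0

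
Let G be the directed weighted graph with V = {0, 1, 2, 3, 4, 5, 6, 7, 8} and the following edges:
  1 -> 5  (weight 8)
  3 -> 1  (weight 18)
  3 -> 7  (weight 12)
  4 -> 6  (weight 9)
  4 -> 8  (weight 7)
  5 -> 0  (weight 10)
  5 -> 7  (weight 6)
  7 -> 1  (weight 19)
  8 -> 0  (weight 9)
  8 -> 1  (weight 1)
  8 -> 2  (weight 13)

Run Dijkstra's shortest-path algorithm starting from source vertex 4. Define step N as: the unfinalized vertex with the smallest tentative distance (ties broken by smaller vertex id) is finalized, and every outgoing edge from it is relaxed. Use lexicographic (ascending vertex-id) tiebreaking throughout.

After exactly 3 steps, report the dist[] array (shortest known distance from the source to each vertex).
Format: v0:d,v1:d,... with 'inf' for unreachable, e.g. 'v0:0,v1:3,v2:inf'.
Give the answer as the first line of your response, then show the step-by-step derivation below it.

v0:16,v1:8,v2:20,v3:inf,v4:0,v5:16,v6:9,v7:inf,v8:7

step 1: dist = v0:inf,v1:inf,v2:inf,v3:inf,v4:0,v5:inf,v6:9,v7:inf,v8:7
step 2: dist = v0:16,v1:8,v2:20,v3:inf,v4:0,v5:inf,v6:9,v7:inf,v8:7
step 3: dist = v0:16,v1:8,v2:20,v3:inf,v4:0,v5:16,v6:9,v7:inf,v8:7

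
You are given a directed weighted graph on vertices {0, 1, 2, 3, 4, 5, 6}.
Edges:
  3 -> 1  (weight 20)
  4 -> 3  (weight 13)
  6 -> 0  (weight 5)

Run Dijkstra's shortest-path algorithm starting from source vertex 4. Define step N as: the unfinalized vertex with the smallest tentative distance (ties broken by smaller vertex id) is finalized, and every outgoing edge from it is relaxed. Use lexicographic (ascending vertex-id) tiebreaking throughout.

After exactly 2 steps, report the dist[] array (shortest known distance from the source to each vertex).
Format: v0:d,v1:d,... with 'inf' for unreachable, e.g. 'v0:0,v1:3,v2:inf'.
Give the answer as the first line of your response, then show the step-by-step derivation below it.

v0:inf,v1:33,v2:inf,v3:13,v4:0,v5:inf,v6:inf

step 1: dist = v0:inf,v1:inf,v2:inf,v3:13,v4:0,v5:inf,v6:inf
step 2: dist = v0:inf,v1:33,v2:inf,v3:13,v4:0,v5:inf,v6:inf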